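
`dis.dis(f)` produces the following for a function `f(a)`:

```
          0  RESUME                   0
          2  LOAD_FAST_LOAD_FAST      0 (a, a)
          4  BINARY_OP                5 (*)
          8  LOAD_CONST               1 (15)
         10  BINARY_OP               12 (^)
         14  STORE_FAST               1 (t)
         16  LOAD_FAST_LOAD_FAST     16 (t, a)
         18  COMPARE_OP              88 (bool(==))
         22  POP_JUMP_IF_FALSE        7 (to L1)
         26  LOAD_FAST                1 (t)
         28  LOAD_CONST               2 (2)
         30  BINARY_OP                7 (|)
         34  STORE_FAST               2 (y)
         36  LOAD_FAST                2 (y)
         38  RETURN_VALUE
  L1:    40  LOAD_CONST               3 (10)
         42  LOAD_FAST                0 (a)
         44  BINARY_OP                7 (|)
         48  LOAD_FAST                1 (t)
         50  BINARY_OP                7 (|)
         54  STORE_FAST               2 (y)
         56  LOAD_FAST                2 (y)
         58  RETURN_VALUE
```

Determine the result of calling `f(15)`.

239

LOAD_FAST_LOAD_FAST a,a → push 15,15. Stack: [15, 15]
BINARY_OP * → 15 * 15 = 225. Stack: [225]
LOAD_CONST → push 15. Stack: [225, 15]
BINARY_OP ^ → 225 ^ 15 = 238. Stack: [238]
STORE_FAST t → t=238. Stack: []
LOAD_FAST_LOAD_FAST t,a → push 238,15. Stack: [238, 15]
COMPARE_OP bool(==) → 238 vs 15 = False. Stack: [False]
POP_JUMP_IF_FALSE → pop False; jump. Stack: []
LOAD_CONST → push 10. Stack: [10]
LOAD_FAST a → push 15. Stack: [10, 15]
BINARY_OP | → 10 | 15 = 15. Stack: [15]
LOAD_FAST t → push 238. Stack: [15, 238]
BINARY_OP | → 15 | 238 = 239. Stack: [239]
STORE_FAST y → y=239. Stack: []
LOAD_FAST y → push 239. Stack: [239]
RETURN_VALUE → return 239.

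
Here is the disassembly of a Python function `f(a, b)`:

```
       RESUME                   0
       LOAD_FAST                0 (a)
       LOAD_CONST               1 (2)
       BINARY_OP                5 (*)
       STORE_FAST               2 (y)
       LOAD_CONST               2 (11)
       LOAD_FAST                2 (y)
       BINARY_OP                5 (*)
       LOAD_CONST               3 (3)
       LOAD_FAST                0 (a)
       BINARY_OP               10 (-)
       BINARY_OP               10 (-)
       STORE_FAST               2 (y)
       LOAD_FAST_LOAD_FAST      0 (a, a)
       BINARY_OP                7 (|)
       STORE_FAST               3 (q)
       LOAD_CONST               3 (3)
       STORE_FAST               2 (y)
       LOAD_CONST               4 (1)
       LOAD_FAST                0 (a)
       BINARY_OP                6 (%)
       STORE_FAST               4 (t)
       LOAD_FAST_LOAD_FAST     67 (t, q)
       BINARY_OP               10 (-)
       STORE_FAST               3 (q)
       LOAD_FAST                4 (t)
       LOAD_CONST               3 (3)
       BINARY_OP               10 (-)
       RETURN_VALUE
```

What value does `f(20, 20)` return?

LOAD_FAST a → push 20. Stack: [20]
LOAD_CONST → push 2. Stack: [20, 2]
BINARY_OP * → 20 * 2 = 40. Stack: [40]
STORE_FAST y → y=40. Stack: []
LOAD_CONST → push 11. Stack: [11]
LOAD_FAST y → push 40. Stack: [11, 40]
BINARY_OP * → 11 * 40 = 440. Stack: [440]
LOAD_CONST → push 3. Stack: [440, 3]
LOAD_FAST a → push 20. Stack: [440, 3, 20]
BINARY_OP - → 3 - 20 = -17. Stack: [440, -17]
BINARY_OP - → 440 - -17 = 457. Stack: [457]
STORE_FAST y → y=457. Stack: []
LOAD_FAST_LOAD_FAST a,a → push 20,20. Stack: [20, 20]
BINARY_OP | → 20 | 20 = 20. Stack: [20]
STORE_FAST q → q=20. Stack: []
LOAD_CONST → push 3. Stack: [3]
STORE_FAST y → y=3. Stack: []
LOAD_CONST → push 1. Stack: [1]
LOAD_FAST a → push 20. Stack: [1, 20]
BINARY_OP % → 1 % 20 = 1. Stack: [1]
STORE_FAST t → t=1. Stack: []
LOAD_FAST_LOAD_FAST t,q → push 1,20. Stack: [1, 20]
BINARY_OP - → 1 - 20 = -19. Stack: [-19]
STORE_FAST q → q=-19. Stack: []
LOAD_FAST t → push 1. Stack: [1]
LOAD_CONST → push 3. Stack: [1, 3]
BINARY_OP - → 1 - 3 = -2. Stack: [-2]
RETURN_VALUE → return -2.

-2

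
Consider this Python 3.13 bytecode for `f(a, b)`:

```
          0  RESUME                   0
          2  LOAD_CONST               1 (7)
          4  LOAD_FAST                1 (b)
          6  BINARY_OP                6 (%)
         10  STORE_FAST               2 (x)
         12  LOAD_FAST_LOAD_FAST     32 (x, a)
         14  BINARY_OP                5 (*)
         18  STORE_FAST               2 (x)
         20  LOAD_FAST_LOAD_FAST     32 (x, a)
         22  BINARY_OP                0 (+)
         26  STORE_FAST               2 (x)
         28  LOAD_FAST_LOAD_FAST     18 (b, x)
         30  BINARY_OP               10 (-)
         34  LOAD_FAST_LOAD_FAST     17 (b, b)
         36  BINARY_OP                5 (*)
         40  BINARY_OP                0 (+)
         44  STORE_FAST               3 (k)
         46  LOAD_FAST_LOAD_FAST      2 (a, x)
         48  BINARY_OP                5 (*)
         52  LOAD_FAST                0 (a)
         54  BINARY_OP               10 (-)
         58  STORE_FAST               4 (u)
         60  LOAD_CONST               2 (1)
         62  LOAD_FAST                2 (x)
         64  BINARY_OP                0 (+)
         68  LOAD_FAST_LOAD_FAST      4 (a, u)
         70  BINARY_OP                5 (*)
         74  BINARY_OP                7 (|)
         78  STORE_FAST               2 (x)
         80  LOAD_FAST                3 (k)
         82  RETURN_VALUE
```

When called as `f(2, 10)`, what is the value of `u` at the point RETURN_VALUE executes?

30

LOAD_CONST → push 7. Stack: [7]
LOAD_FAST b → push 10. Stack: [7, 10]
BINARY_OP % → 7 % 10 = 7. Stack: [7]
STORE_FAST x → x=7. Stack: []
LOAD_FAST_LOAD_FAST x,a → push 7,2. Stack: [7, 2]
BINARY_OP * → 7 * 2 = 14. Stack: [14]
STORE_FAST x → x=14. Stack: []
LOAD_FAST_LOAD_FAST x,a → push 14,2. Stack: [14, 2]
BINARY_OP + → 14 + 2 = 16. Stack: [16]
STORE_FAST x → x=16. Stack: []
LOAD_FAST_LOAD_FAST b,x → push 10,16. Stack: [10, 16]
BINARY_OP - → 10 - 16 = -6. Stack: [-6]
LOAD_FAST_LOAD_FAST b,b → push 10,10. Stack: [-6, 10, 10]
BINARY_OP * → 10 * 10 = 100. Stack: [-6, 100]
BINARY_OP + → -6 + 100 = 94. Stack: [94]
STORE_FAST k → k=94. Stack: []
LOAD_FAST_LOAD_FAST a,x → push 2,16. Stack: [2, 16]
BINARY_OP * → 2 * 16 = 32. Stack: [32]
LOAD_FAST a → push 2. Stack: [32, 2]
BINARY_OP - → 32 - 2 = 30. Stack: [30]
STORE_FAST u → u=30. Stack: []
LOAD_CONST → push 1. Stack: [1]
LOAD_FAST x → push 16. Stack: [1, 16]
BINARY_OP + → 1 + 16 = 17. Stack: [17]
LOAD_FAST_LOAD_FAST a,u → push 2,30. Stack: [17, 2, 30]
BINARY_OP * → 2 * 30 = 60. Stack: [17, 60]
BINARY_OP | → 17 | 60 = 61. Stack: [61]
STORE_FAST x → x=61. Stack: []
LOAD_FAST k → push 94. Stack: [94]
RETURN_VALUE → return 94.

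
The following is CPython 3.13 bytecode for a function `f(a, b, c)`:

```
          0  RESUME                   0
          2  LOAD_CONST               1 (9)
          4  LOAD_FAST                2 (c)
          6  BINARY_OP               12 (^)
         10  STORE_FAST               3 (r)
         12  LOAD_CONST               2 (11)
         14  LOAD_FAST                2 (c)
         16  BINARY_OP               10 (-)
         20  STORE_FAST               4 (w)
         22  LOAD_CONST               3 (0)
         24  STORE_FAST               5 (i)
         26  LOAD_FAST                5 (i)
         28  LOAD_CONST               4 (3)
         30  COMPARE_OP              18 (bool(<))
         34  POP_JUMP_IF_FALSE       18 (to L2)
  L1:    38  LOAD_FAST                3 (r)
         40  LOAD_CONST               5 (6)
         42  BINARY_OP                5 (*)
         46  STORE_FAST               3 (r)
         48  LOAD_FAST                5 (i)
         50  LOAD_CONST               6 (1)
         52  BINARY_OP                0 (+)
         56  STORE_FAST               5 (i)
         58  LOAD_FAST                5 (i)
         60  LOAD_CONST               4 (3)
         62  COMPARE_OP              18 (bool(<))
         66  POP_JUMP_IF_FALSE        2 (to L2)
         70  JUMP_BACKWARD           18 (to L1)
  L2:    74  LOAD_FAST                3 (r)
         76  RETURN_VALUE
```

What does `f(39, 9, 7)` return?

LOAD_CONST → push 9. Stack: [9]
LOAD_FAST c → push 7. Stack: [9, 7]
BINARY_OP ^ → 9 ^ 7 = 14. Stack: [14]
STORE_FAST r → r=14. Stack: []
LOAD_CONST → push 11. Stack: [11]
LOAD_FAST c → push 7. Stack: [11, 7]
BINARY_OP - → 11 - 7 = 4. Stack: [4]
STORE_FAST w → w=4. Stack: []
LOAD_CONST → push 0. Stack: [0]
STORE_FAST i → i=0. Stack: []
LOAD_FAST i → push 0. Stack: [0]
LOAD_CONST → push 3. Stack: [0, 3]
COMPARE_OP bool(<) → 0 vs 3 = True. Stack: [True]
POP_JUMP_IF_FALSE → pop True; no jump. Stack: []
LOAD_FAST r → push 14. Stack: [14]
LOAD_CONST → push 6. Stack: [14, 6]
BINARY_OP * → 14 * 6 = 84. Stack: [84]
STORE_FAST r → r=84. Stack: []
LOAD_FAST i → push 0. Stack: [0]
LOAD_CONST → push 1. Stack: [0, 1]
BINARY_OP + → 0 + 1 = 1. Stack: [1]
STORE_FAST i → i=1. Stack: []
LOAD_FAST i → push 1. Stack: [1]
LOAD_CONST → push 3. Stack: [1, 3]
COMPARE_OP bool(<) → 1 vs 3 = True. Stack: [True]
POP_JUMP_IF_FALSE → pop True; no jump. Stack: []
LOAD_FAST r → push 84. Stack: [84]
LOAD_CONST → push 6. Stack: [84, 6]
BINARY_OP * → 84 * 6 = 504. Stack: [504]
STORE_FAST r → r=504. Stack: []
LOAD_FAST i → push 1. Stack: [1]
LOAD_CONST → push 1. Stack: [1, 1]
BINARY_OP + → 1 + 1 = 2. Stack: [2]
STORE_FAST i → i=2. Stack: []
LOAD_FAST i → push 2. Stack: [2]
LOAD_CONST → push 3. Stack: [2, 3]
COMPARE_OP bool(<) → 2 vs 3 = True. Stack: [True]
POP_JUMP_IF_FALSE → pop True; no jump. Stack: []
LOAD_FAST r → push 504. Stack: [504]
LOAD_CONST → push 6. Stack: [504, 6]
BINARY_OP * → 504 * 6 = 3024. Stack: [3024]
STORE_FAST r → r=3024. Stack: []
LOAD_FAST i → push 2. Stack: [2]
LOAD_CONST → push 1. Stack: [2, 1]
BINARY_OP + → 2 + 1 = 3. Stack: [3]
STORE_FAST i → i=3. Stack: []
LOAD_FAST i → push 3. Stack: [3]
LOAD_CONST → push 3. Stack: [3, 3]
COMPARE_OP bool(<) → 3 vs 3 = False. Stack: [False]
POP_JUMP_IF_FALSE → pop False; jump. Stack: []
LOAD_FAST r → push 3024. Stack: [3024]
RETURN_VALUE → return 3024.

3024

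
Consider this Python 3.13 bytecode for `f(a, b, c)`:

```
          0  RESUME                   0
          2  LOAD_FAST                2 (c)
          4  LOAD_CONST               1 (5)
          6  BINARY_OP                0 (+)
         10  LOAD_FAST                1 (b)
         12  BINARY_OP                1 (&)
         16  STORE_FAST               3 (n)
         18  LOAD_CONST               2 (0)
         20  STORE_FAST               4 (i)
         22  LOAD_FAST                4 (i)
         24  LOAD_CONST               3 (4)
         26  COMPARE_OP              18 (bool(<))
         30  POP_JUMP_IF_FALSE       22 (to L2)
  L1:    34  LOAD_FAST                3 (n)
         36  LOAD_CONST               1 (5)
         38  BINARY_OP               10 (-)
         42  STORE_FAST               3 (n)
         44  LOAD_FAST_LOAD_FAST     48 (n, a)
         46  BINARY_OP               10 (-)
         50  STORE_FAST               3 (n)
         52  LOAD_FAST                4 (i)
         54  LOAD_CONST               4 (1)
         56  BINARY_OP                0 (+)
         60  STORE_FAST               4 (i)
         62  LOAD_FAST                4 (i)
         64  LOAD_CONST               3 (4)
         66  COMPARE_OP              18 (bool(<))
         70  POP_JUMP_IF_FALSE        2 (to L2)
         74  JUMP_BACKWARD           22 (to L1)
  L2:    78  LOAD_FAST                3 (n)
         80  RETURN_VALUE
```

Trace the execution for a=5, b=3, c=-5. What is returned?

-40

LOAD_FAST c → push -5
LOAD_CONST → push 5
BINARY_OP + → -5 + 5 = 0
LOAD_FAST b → push 3
BINARY_OP & → 0 & 3 = 0
STORE_FAST n → n=0
LOAD_CONST → push 0
STORE_FAST i → i=0
LOAD_FAST i → push 0
LOAD_CONST → push 4
COMPARE_OP bool(<) → 0 vs 4 = True
POP_JUMP_IF_FALSE → pop True; no jump
LOAD_FAST n → push 0
LOAD_CONST → push 5
BINARY_OP - → 0 - 5 = -5
STORE_FAST n → n=-5
LOAD_FAST_LOAD_FAST n,a → push -5,5
BINARY_OP - → -5 - 5 = -10
STORE_FAST n → n=-10
LOAD_FAST i → push 0
LOAD_CONST → push 1
BINARY_OP + → 0 + 1 = 1
STORE_FAST i → i=1
LOAD_FAST i → push 1
LOAD_CONST → push 4
COMPARE_OP bool(<) → 1 vs 4 = True
POP_JUMP_IF_FALSE → pop True; no jump
LOAD_FAST n → push -10
LOAD_CONST → push 5
BINARY_OP - → -10 - 5 = -15
STORE_FAST n → n=-15
LOAD_FAST_LOAD_FAST n,a → push -15,5
BINARY_OP - → -15 - 5 = -20
STORE_FAST n → n=-20
LOAD_FAST i → push 1
LOAD_CONST → push 1
BINARY_OP + → 1 + 1 = 2
STORE_FAST i → i=2
LOAD_FAST i → push 2
LOAD_CONST → push 4
COMPARE_OP bool(<) → 2 vs 4 = True
POP_JUMP_IF_FALSE → pop True; no jump
LOAD_FAST n → push -20
LOAD_CONST → push 5
BINARY_OP - → -20 - 5 = -25
STORE_FAST n → n=-25
LOAD_FAST_LOAD_FAST n,a → push -25,5
BINARY_OP - → -25 - 5 = -30
STORE_FAST n → n=-30
LOAD_FAST i → push 2
LOAD_CONST → push 1
BINARY_OP + → 2 + 1 = 3
STORE_FAST i → i=3
LOAD_FAST i → push 3
LOAD_CONST → push 4
COMPARE_OP bool(<) → 3 vs 4 = True
POP_JUMP_IF_FALSE → pop True; no jump
LOAD_FAST n → push -30
LOAD_CONST → push 5
BINARY_OP - → -30 - 5 = -35
STORE_FAST n → n=-35
LOAD_FAST_LOAD_FAST n,a → push -35,5
BINARY_OP - → -35 - 5 = -40
STORE_FAST n → n=-40
LOAD_FAST i → push 3
LOAD_CONST → push 1
BINARY_OP + → 3 + 1 = 4
STORE_FAST i → i=4
LOAD_FAST i → push 4
LOAD_CONST → push 4
COMPARE_OP bool(<) → 4 vs 4 = False
POP_JUMP_IF_FALSE → pop False; jump
LOAD_FAST n → push -40
RETURN_VALUE → return -40.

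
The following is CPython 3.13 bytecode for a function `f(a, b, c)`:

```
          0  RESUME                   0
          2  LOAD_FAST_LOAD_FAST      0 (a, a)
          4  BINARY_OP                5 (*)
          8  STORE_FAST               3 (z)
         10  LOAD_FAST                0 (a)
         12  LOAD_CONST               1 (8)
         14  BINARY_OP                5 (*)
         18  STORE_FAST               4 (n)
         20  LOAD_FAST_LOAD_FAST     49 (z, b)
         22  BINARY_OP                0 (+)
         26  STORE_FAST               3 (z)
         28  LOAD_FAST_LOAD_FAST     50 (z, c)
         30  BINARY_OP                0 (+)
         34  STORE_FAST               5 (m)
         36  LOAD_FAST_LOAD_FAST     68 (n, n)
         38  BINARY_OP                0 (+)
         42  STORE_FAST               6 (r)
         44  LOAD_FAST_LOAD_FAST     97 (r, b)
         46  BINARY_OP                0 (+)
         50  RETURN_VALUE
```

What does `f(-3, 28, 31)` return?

-20

LOAD_FAST_LOAD_FAST a,a → push -3,-3. Stack: [-3, -3]
BINARY_OP * → -3 * -3 = 9. Stack: [9]
STORE_FAST z → z=9. Stack: []
LOAD_FAST a → push -3. Stack: [-3]
LOAD_CONST → push 8. Stack: [-3, 8]
BINARY_OP * → -3 * 8 = -24. Stack: [-24]
STORE_FAST n → n=-24. Stack: []
LOAD_FAST_LOAD_FAST z,b → push 9,28. Stack: [9, 28]
BINARY_OP + → 9 + 28 = 37. Stack: [37]
STORE_FAST z → z=37. Stack: []
LOAD_FAST_LOAD_FAST z,c → push 37,31. Stack: [37, 31]
BINARY_OP + → 37 + 31 = 68. Stack: [68]
STORE_FAST m → m=68. Stack: []
LOAD_FAST_LOAD_FAST n,n → push -24,-24. Stack: [-24, -24]
BINARY_OP + → -24 + -24 = -48. Stack: [-48]
STORE_FAST r → r=-48. Stack: []
LOAD_FAST_LOAD_FAST r,b → push -48,28. Stack: [-48, 28]
BINARY_OP + → -48 + 28 = -20. Stack: [-20]
RETURN_VALUE → return -20.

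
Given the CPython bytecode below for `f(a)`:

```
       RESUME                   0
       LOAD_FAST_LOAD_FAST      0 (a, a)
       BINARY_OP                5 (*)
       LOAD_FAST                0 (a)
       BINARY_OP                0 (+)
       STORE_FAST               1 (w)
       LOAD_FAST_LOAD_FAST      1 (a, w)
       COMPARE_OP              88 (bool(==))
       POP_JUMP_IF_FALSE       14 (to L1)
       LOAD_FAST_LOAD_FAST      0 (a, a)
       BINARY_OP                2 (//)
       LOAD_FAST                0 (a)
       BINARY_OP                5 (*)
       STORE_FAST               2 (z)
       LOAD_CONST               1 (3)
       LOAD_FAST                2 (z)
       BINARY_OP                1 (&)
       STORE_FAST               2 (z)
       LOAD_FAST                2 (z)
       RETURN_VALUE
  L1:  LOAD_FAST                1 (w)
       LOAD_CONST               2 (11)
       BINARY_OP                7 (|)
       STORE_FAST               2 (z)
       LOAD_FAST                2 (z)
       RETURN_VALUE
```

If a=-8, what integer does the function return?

59

LOAD_FAST_LOAD_FAST a,a → push -8,-8. Stack: [-8, -8]
BINARY_OP * → -8 * -8 = 64. Stack: [64]
LOAD_FAST a → push -8. Stack: [64, -8]
BINARY_OP + → 64 + -8 = 56. Stack: [56]
STORE_FAST w → w=56. Stack: []
LOAD_FAST_LOAD_FAST a,w → push -8,56. Stack: [-8, 56]
COMPARE_OP bool(==) → -8 vs 56 = False. Stack: [False]
POP_JUMP_IF_FALSE → pop False; jump. Stack: []
LOAD_FAST w → push 56. Stack: [56]
LOAD_CONST → push 11. Stack: [56, 11]
BINARY_OP | → 56 | 11 = 59. Stack: [59]
STORE_FAST z → z=59. Stack: []
LOAD_FAST z → push 59. Stack: [59]
RETURN_VALUE → return 59.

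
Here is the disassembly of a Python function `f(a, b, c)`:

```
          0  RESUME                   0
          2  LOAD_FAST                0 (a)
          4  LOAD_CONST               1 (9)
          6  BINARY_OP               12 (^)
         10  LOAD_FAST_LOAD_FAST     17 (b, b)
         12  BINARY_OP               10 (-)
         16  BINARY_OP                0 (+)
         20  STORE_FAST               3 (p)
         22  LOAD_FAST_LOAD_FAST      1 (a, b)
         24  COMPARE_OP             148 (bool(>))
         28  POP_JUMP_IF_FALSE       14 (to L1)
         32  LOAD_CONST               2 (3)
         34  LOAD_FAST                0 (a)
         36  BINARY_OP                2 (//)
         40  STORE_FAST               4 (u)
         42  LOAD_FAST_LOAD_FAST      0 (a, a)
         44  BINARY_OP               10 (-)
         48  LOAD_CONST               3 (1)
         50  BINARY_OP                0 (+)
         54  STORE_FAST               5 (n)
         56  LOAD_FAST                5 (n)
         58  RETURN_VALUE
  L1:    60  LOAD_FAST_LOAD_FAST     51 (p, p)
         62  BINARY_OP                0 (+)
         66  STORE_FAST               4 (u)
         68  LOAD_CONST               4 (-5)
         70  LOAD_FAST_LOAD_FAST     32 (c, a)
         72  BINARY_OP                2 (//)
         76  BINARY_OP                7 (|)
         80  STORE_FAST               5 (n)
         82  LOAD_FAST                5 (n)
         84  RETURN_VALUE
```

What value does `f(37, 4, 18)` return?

LOAD_FAST a → push 37. Stack: [37]
LOAD_CONST → push 9. Stack: [37, 9]
BINARY_OP ^ → 37 ^ 9 = 44. Stack: [44]
LOAD_FAST_LOAD_FAST b,b → push 4,4. Stack: [44, 4, 4]
BINARY_OP - → 4 - 4 = 0. Stack: [44, 0]
BINARY_OP + → 44 + 0 = 44. Stack: [44]
STORE_FAST p → p=44. Stack: []
LOAD_FAST_LOAD_FAST a,b → push 37,4. Stack: [37, 4]
COMPARE_OP bool(>) → 37 vs 4 = True. Stack: [True]
POP_JUMP_IF_FALSE → pop True; no jump. Stack: []
LOAD_CONST → push 3. Stack: [3]
LOAD_FAST a → push 37. Stack: [3, 37]
BINARY_OP // → 3 // 37 = 0. Stack: [0]
STORE_FAST u → u=0. Stack: []
LOAD_FAST_LOAD_FAST a,a → push 37,37. Stack: [37, 37]
BINARY_OP - → 37 - 37 = 0. Stack: [0]
LOAD_CONST → push 1. Stack: [0, 1]
BINARY_OP + → 0 + 1 = 1. Stack: [1]
STORE_FAST n → n=1. Stack: []
LOAD_FAST n → push 1. Stack: [1]
RETURN_VALUE → return 1.

1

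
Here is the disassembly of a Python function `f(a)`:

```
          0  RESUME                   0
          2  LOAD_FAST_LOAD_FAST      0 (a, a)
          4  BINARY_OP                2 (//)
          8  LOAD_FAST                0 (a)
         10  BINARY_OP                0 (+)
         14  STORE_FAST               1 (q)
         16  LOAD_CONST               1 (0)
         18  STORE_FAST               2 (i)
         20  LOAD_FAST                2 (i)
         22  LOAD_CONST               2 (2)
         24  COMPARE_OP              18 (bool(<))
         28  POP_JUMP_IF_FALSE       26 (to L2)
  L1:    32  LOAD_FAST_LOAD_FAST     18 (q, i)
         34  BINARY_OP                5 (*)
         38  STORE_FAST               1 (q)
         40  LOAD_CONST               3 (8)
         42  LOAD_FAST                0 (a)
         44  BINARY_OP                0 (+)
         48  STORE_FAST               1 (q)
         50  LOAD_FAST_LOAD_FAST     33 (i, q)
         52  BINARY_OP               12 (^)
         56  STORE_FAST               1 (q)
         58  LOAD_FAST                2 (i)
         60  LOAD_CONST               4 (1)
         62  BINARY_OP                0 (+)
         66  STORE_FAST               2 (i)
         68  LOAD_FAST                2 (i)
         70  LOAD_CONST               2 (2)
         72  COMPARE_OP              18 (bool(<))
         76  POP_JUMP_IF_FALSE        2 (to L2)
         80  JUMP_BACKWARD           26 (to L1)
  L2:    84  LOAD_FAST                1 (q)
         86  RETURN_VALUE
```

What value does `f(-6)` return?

3

LOAD_FAST_LOAD_FAST a,a → push -6,-6. Stack: [-6, -6]
BINARY_OP // → -6 // -6 = 1. Stack: [1]
LOAD_FAST a → push -6. Stack: [1, -6]
BINARY_OP + → 1 + -6 = -5. Stack: [-5]
STORE_FAST q → q=-5. Stack: []
LOAD_CONST → push 0. Stack: [0]
STORE_FAST i → i=0. Stack: []
LOAD_FAST i → push 0. Stack: [0]
LOAD_CONST → push 2. Stack: [0, 2]
COMPARE_OP bool(<) → 0 vs 2 = True. Stack: [True]
POP_JUMP_IF_FALSE → pop True; no jump. Stack: []
LOAD_FAST_LOAD_FAST q,i → push -5,0. Stack: [-5, 0]
BINARY_OP * → -5 * 0 = 0. Stack: [0]
STORE_FAST q → q=0. Stack: []
LOAD_CONST → push 8. Stack: [8]
LOAD_FAST a → push -6. Stack: [8, -6]
BINARY_OP + → 8 + -6 = 2. Stack: [2]
STORE_FAST q → q=2. Stack: []
LOAD_FAST_LOAD_FAST i,q → push 0,2. Stack: [0, 2]
BINARY_OP ^ → 0 ^ 2 = 2. Stack: [2]
STORE_FAST q → q=2. Stack: []
LOAD_FAST i → push 0. Stack: [0]
LOAD_CONST → push 1. Stack: [0, 1]
BINARY_OP + → 0 + 1 = 1. Stack: [1]
STORE_FAST i → i=1. Stack: []
LOAD_FAST i → push 1. Stack: [1]
LOAD_CONST → push 2. Stack: [1, 2]
COMPARE_OP bool(<) → 1 vs 2 = True. Stack: [True]
POP_JUMP_IF_FALSE → pop True; no jump. Stack: []
LOAD_FAST_LOAD_FAST q,i → push 2,1. Stack: [2, 1]
BINARY_OP * → 2 * 1 = 2. Stack: [2]
STORE_FAST q → q=2. Stack: []
LOAD_CONST → push 8. Stack: [8]
LOAD_FAST a → push -6. Stack: [8, -6]
BINARY_OP + → 8 + -6 = 2. Stack: [2]
STORE_FAST q → q=2. Stack: []
LOAD_FAST_LOAD_FAST i,q → push 1,2. Stack: [1, 2]
BINARY_OP ^ → 1 ^ 2 = 3. Stack: [3]
STORE_FAST q → q=3. Stack: []
LOAD_FAST i → push 1. Stack: [1]
LOAD_CONST → push 1. Stack: [1, 1]
BINARY_OP + → 1 + 1 = 2. Stack: [2]
STORE_FAST i → i=2. Stack: []
LOAD_FAST i → push 2. Stack: [2]
LOAD_CONST → push 2. Stack: [2, 2]
COMPARE_OP bool(<) → 2 vs 2 = False. Stack: [False]
POP_JUMP_IF_FALSE → pop False; jump. Stack: []
LOAD_FAST q → push 3. Stack: [3]
RETURN_VALUE → return 3.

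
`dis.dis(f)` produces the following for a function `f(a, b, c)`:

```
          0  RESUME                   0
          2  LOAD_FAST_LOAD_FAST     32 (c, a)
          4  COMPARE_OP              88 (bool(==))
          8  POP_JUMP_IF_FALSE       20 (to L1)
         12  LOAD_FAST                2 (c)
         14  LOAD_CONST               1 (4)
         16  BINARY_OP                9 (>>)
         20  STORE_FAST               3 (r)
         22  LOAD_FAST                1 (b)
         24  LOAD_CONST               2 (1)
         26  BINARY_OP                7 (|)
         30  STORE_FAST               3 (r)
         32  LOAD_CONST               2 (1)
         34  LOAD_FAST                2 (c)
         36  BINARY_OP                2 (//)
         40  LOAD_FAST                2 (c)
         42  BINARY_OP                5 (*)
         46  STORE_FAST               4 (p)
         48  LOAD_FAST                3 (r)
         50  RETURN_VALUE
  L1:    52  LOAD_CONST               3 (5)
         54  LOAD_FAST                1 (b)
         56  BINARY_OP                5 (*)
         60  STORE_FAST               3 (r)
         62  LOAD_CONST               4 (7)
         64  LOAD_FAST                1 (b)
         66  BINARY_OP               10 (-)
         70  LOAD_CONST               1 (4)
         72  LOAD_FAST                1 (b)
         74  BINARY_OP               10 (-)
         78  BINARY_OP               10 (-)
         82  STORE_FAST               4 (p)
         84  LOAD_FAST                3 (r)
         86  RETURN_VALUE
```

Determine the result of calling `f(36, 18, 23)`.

90

LOAD_FAST_LOAD_FAST c,a → push 23,36. Stack: [23, 36]
COMPARE_OP bool(==) → 23 vs 36 = False. Stack: [False]
POP_JUMP_IF_FALSE → pop False; jump. Stack: []
LOAD_CONST → push 5. Stack: [5]
LOAD_FAST b → push 18. Stack: [5, 18]
BINARY_OP * → 5 * 18 = 90. Stack: [90]
STORE_FAST r → r=90. Stack: []
LOAD_CONST → push 7. Stack: [7]
LOAD_FAST b → push 18. Stack: [7, 18]
BINARY_OP - → 7 - 18 = -11. Stack: [-11]
LOAD_CONST → push 4. Stack: [-11, 4]
LOAD_FAST b → push 18. Stack: [-11, 4, 18]
BINARY_OP - → 4 - 18 = -14. Stack: [-11, -14]
BINARY_OP - → -11 - -14 = 3. Stack: [3]
STORE_FAST p → p=3. Stack: []
LOAD_FAST r → push 90. Stack: [90]
RETURN_VALUE → return 90.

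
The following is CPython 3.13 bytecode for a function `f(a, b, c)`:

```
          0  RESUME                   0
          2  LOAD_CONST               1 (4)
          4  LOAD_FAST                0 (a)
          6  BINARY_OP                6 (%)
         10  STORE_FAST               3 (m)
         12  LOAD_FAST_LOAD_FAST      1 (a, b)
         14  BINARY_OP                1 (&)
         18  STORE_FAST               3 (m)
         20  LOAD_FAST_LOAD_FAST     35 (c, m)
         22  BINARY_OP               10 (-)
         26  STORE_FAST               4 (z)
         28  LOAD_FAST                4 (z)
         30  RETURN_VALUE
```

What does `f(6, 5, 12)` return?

8

LOAD_CONST → push 4. Stack: [4]
LOAD_FAST a → push 6. Stack: [4, 6]
BINARY_OP % → 4 % 6 = 4. Stack: [4]
STORE_FAST m → m=4. Stack: []
LOAD_FAST_LOAD_FAST a,b → push 6,5. Stack: [6, 5]
BINARY_OP & → 6 & 5 = 4. Stack: [4]
STORE_FAST m → m=4. Stack: []
LOAD_FAST_LOAD_FAST c,m → push 12,4. Stack: [12, 4]
BINARY_OP - → 12 - 4 = 8. Stack: [8]
STORE_FAST z → z=8. Stack: []
LOAD_FAST z → push 8. Stack: [8]
RETURN_VALUE → return 8.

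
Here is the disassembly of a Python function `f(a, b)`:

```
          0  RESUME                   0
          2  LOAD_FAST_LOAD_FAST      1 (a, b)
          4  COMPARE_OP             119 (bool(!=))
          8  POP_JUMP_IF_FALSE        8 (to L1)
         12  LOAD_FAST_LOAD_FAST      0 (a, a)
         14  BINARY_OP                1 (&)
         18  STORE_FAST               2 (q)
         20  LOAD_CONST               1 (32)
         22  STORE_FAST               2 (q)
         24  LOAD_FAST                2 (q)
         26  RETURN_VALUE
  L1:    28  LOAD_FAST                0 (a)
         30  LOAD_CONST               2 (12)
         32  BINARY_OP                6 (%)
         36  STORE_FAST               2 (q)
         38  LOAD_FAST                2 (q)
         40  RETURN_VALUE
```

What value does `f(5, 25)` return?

LOAD_FAST_LOAD_FAST a,b → push 5,25. Stack: [5, 25]
COMPARE_OP bool(!=) → 5 vs 25 = True. Stack: [True]
POP_JUMP_IF_FALSE → pop True; no jump. Stack: []
LOAD_FAST_LOAD_FAST a,a → push 5,5. Stack: [5, 5]
BINARY_OP & → 5 & 5 = 5. Stack: [5]
STORE_FAST q → q=5. Stack: []
LOAD_CONST → push 32. Stack: [32]
STORE_FAST q → q=32. Stack: []
LOAD_FAST q → push 32. Stack: [32]
RETURN_VALUE → return 32.

32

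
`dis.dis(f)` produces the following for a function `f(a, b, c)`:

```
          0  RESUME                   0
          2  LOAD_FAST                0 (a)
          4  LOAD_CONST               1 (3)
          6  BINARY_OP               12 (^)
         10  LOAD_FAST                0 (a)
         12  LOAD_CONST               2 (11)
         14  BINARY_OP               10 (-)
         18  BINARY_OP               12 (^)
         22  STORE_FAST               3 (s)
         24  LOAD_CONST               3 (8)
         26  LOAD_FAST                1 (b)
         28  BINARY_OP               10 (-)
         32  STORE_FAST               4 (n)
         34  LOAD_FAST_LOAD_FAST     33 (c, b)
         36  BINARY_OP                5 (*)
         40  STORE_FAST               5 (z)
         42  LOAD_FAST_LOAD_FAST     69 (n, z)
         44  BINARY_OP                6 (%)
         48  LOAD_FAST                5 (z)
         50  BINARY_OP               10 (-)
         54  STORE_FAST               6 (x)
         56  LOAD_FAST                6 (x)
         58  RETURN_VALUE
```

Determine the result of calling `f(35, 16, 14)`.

-8

LOAD_FAST a → push 35. Stack: [35]
LOAD_CONST → push 3. Stack: [35, 3]
BINARY_OP ^ → 35 ^ 3 = 32. Stack: [32]
LOAD_FAST a → push 35. Stack: [32, 35]
LOAD_CONST → push 11. Stack: [32, 35, 11]
BINARY_OP - → 35 - 11 = 24. Stack: [32, 24]
BINARY_OP ^ → 32 ^ 24 = 56. Stack: [56]
STORE_FAST s → s=56. Stack: []
LOAD_CONST → push 8. Stack: [8]
LOAD_FAST b → push 16. Stack: [8, 16]
BINARY_OP - → 8 - 16 = -8. Stack: [-8]
STORE_FAST n → n=-8. Stack: []
LOAD_FAST_LOAD_FAST c,b → push 14,16. Stack: [14, 16]
BINARY_OP * → 14 * 16 = 224. Stack: [224]
STORE_FAST z → z=224. Stack: []
LOAD_FAST_LOAD_FAST n,z → push -8,224. Stack: [-8, 224]
BINARY_OP % → -8 % 224 = 216. Stack: [216]
LOAD_FAST z → push 224. Stack: [216, 224]
BINARY_OP - → 216 - 224 = -8. Stack: [-8]
STORE_FAST x → x=-8. Stack: []
LOAD_FAST x → push -8. Stack: [-8]
RETURN_VALUE → return -8.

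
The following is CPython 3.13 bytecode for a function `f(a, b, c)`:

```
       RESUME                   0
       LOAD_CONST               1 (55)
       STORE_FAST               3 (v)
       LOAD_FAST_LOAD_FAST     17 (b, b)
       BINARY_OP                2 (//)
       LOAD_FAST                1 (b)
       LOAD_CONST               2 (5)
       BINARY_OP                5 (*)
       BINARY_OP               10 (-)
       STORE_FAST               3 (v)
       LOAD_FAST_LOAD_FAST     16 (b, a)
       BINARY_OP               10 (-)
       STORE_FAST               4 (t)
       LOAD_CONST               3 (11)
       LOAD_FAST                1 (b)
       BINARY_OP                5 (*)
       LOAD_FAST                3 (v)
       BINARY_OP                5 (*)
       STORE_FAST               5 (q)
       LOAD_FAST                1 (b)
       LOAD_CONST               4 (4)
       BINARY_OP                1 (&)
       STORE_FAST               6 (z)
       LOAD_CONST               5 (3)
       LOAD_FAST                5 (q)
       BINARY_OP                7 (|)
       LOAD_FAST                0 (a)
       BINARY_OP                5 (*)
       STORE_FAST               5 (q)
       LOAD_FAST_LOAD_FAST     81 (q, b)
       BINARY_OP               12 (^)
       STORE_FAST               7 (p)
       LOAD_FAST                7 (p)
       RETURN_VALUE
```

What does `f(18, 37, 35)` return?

LOAD_CONST → push 55. Stack: [55]
STORE_FAST v → v=55. Stack: []
LOAD_FAST_LOAD_FAST b,b → push 37,37. Stack: [37, 37]
BINARY_OP // → 37 // 37 = 1. Stack: [1]
LOAD_FAST b → push 37. Stack: [1, 37]
LOAD_CONST → push 5. Stack: [1, 37, 5]
BINARY_OP * → 37 * 5 = 185. Stack: [1, 185]
BINARY_OP - → 1 - 185 = -184. Stack: [-184]
STORE_FAST v → v=-184. Stack: []
LOAD_FAST_LOAD_FAST b,a → push 37,18. Stack: [37, 18]
BINARY_OP - → 37 - 18 = 19. Stack: [19]
STORE_FAST t → t=19. Stack: []
LOAD_CONST → push 11. Stack: [11]
LOAD_FAST b → push 37. Stack: [11, 37]
BINARY_OP * → 11 * 37 = 407. Stack: [407]
LOAD_FAST v → push -184. Stack: [407, -184]
BINARY_OP * → 407 * -184 = -74888. Stack: [-74888]
STORE_FAST q → q=-74888. Stack: []
LOAD_FAST b → push 37. Stack: [37]
LOAD_CONST → push 4. Stack: [37, 4]
BINARY_OP & → 37 & 4 = 4. Stack: [4]
STORE_FAST z → z=4. Stack: []
LOAD_CONST → push 3. Stack: [3]
LOAD_FAST q → push -74888. Stack: [3, -74888]
BINARY_OP | → 3 | -74888 = -74885. Stack: [-74885]
LOAD_FAST a → push 18. Stack: [-74885, 18]
BINARY_OP * → -74885 * 18 = -1347930. Stack: [-1347930]
STORE_FAST q → q=-1347930. Stack: []
LOAD_FAST_LOAD_FAST q,b → push -1347930,37. Stack: [-1347930, 37]
BINARY_OP ^ → -1347930 ^ 37 = -1347965. Stack: [-1347965]
STORE_FAST p → p=-1347965. Stack: []
LOAD_FAST p → push -1347965. Stack: [-1347965]
RETURN_VALUE → return -1347965.

-1347965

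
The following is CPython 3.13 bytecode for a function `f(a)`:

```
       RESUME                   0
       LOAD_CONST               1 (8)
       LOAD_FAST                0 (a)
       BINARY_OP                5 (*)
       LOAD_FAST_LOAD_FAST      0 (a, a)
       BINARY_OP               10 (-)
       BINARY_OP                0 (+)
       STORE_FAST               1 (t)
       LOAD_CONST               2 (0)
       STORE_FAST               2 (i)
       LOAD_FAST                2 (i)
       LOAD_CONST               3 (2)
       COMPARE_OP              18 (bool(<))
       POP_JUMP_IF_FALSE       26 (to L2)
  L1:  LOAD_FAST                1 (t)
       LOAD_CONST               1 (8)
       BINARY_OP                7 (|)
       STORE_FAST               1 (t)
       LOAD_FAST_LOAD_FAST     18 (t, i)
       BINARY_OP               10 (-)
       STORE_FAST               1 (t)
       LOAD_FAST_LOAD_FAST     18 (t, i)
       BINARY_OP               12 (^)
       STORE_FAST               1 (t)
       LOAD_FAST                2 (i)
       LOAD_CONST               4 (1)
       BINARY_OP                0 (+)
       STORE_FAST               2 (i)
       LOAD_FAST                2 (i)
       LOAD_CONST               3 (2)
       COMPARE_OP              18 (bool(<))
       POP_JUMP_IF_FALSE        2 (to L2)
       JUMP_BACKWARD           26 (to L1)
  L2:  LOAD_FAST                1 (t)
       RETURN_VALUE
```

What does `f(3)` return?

LOAD_CONST → push 8. Stack: [8]
LOAD_FAST a → push 3. Stack: [8, 3]
BINARY_OP * → 8 * 3 = 24. Stack: [24]
LOAD_FAST_LOAD_FAST a,a → push 3,3. Stack: [24, 3, 3]
BINARY_OP - → 3 - 3 = 0. Stack: [24, 0]
BINARY_OP + → 24 + 0 = 24. Stack: [24]
STORE_FAST t → t=24. Stack: []
LOAD_CONST → push 0. Stack: [0]
STORE_FAST i → i=0. Stack: []
LOAD_FAST i → push 0. Stack: [0]
LOAD_CONST → push 2. Stack: [0, 2]
COMPARE_OP bool(<) → 0 vs 2 = True. Stack: [True]
POP_JUMP_IF_FALSE → pop True; no jump. Stack: []
LOAD_FAST t → push 24. Stack: [24]
LOAD_CONST → push 8. Stack: [24, 8]
BINARY_OP | → 24 | 8 = 24. Stack: [24]
STORE_FAST t → t=24. Stack: []
LOAD_FAST_LOAD_FAST t,i → push 24,0. Stack: [24, 0]
BINARY_OP - → 24 - 0 = 24. Stack: [24]
STORE_FAST t → t=24. Stack: []
LOAD_FAST_LOAD_FAST t,i → push 24,0. Stack: [24, 0]
BINARY_OP ^ → 24 ^ 0 = 24. Stack: [24]
STORE_FAST t → t=24. Stack: []
LOAD_FAST i → push 0. Stack: [0]
LOAD_CONST → push 1. Stack: [0, 1]
BINARY_OP + → 0 + 1 = 1. Stack: [1]
STORE_FAST i → i=1. Stack: []
LOAD_FAST i → push 1. Stack: [1]
LOAD_CONST → push 2. Stack: [1, 2]
COMPARE_OP bool(<) → 1 vs 2 = True. Stack: [True]
POP_JUMP_IF_FALSE → pop True; no jump. Stack: []
LOAD_FAST t → push 24. Stack: [24]
LOAD_CONST → push 8. Stack: [24, 8]
BINARY_OP | → 24 | 8 = 24. Stack: [24]
STORE_FAST t → t=24. Stack: []
LOAD_FAST_LOAD_FAST t,i → push 24,1. Stack: [24, 1]
BINARY_OP - → 24 - 1 = 23. Stack: [23]
STORE_FAST t → t=23. Stack: []
LOAD_FAST_LOAD_FAST t,i → push 23,1. Stack: [23, 1]
BINARY_OP ^ → 23 ^ 1 = 22. Stack: [22]
STORE_FAST t → t=22. Stack: []
LOAD_FAST i → push 1. Stack: [1]
LOAD_CONST → push 1. Stack: [1, 1]
BINARY_OP + → 1 + 1 = 2. Stack: [2]
STORE_FAST i → i=2. Stack: []
LOAD_FAST i → push 2. Stack: [2]
LOAD_CONST → push 2. Stack: [2, 2]
COMPARE_OP bool(<) → 2 vs 2 = False. Stack: [False]
POP_JUMP_IF_FALSE → pop False; jump. Stack: []
LOAD_FAST t → push 22. Stack: [22]
RETURN_VALUE → return 22.

22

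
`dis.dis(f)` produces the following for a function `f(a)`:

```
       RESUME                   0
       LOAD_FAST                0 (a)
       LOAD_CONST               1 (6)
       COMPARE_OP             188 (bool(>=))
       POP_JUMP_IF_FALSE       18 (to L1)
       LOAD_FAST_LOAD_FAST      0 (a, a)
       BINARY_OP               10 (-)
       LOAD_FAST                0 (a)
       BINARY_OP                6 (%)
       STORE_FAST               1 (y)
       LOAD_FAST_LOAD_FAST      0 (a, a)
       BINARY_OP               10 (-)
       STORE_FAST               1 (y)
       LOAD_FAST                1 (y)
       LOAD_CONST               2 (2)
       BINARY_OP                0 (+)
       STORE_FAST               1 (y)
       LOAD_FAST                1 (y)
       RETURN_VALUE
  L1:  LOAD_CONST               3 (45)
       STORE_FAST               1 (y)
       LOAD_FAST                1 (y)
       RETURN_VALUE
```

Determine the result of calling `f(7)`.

2

LOAD_FAST a → push 7. Stack: [7]
LOAD_CONST → push 6. Stack: [7, 6]
COMPARE_OP bool(>=) → 7 vs 6 = True. Stack: [True]
POP_JUMP_IF_FALSE → pop True; no jump. Stack: []
LOAD_FAST_LOAD_FAST a,a → push 7,7. Stack: [7, 7]
BINARY_OP - → 7 - 7 = 0. Stack: [0]
LOAD_FAST a → push 7. Stack: [0, 7]
BINARY_OP % → 0 % 7 = 0. Stack: [0]
STORE_FAST y → y=0. Stack: []
LOAD_FAST_LOAD_FAST a,a → push 7,7. Stack: [7, 7]
BINARY_OP - → 7 - 7 = 0. Stack: [0]
STORE_FAST y → y=0. Stack: []
LOAD_FAST y → push 0. Stack: [0]
LOAD_CONST → push 2. Stack: [0, 2]
BINARY_OP + → 0 + 2 = 2. Stack: [2]
STORE_FAST y → y=2. Stack: []
LOAD_FAST y → push 2. Stack: [2]
RETURN_VALUE → return 2.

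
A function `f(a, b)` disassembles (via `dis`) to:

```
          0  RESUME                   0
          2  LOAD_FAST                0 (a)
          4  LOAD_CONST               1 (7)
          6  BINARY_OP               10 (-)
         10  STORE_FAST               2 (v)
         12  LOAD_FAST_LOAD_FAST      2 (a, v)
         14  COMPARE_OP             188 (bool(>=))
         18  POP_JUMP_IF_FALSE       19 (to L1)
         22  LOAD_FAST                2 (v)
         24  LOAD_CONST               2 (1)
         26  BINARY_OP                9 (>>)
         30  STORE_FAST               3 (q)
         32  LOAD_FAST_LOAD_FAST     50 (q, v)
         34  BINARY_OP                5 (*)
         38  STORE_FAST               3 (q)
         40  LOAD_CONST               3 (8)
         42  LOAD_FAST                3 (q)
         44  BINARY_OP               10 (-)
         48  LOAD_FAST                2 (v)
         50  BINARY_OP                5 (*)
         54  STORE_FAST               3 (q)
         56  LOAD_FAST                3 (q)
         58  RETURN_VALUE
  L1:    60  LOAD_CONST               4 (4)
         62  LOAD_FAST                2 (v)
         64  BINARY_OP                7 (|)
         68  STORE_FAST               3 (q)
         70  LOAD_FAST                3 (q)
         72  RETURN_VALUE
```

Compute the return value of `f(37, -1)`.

LOAD_FAST a → push 37. Stack: [37]
LOAD_CONST → push 7. Stack: [37, 7]
BINARY_OP - → 37 - 7 = 30. Stack: [30]
STORE_FAST v → v=30. Stack: []
LOAD_FAST_LOAD_FAST a,v → push 37,30. Stack: [37, 30]
COMPARE_OP bool(>=) → 37 vs 30 = True. Stack: [True]
POP_JUMP_IF_FALSE → pop True; no jump. Stack: []
LOAD_FAST v → push 30. Stack: [30]
LOAD_CONST → push 1. Stack: [30, 1]
BINARY_OP >> → 30 >> 1 = 15. Stack: [15]
STORE_FAST q → q=15. Stack: []
LOAD_FAST_LOAD_FAST q,v → push 15,30. Stack: [15, 30]
BINARY_OP * → 15 * 30 = 450. Stack: [450]
STORE_FAST q → q=450. Stack: []
LOAD_CONST → push 8. Stack: [8]
LOAD_FAST q → push 450. Stack: [8, 450]
BINARY_OP - → 8 - 450 = -442. Stack: [-442]
LOAD_FAST v → push 30. Stack: [-442, 30]
BINARY_OP * → -442 * 30 = -13260. Stack: [-13260]
STORE_FAST q → q=-13260. Stack: []
LOAD_FAST q → push -13260. Stack: [-13260]
RETURN_VALUE → return -13260.

-13260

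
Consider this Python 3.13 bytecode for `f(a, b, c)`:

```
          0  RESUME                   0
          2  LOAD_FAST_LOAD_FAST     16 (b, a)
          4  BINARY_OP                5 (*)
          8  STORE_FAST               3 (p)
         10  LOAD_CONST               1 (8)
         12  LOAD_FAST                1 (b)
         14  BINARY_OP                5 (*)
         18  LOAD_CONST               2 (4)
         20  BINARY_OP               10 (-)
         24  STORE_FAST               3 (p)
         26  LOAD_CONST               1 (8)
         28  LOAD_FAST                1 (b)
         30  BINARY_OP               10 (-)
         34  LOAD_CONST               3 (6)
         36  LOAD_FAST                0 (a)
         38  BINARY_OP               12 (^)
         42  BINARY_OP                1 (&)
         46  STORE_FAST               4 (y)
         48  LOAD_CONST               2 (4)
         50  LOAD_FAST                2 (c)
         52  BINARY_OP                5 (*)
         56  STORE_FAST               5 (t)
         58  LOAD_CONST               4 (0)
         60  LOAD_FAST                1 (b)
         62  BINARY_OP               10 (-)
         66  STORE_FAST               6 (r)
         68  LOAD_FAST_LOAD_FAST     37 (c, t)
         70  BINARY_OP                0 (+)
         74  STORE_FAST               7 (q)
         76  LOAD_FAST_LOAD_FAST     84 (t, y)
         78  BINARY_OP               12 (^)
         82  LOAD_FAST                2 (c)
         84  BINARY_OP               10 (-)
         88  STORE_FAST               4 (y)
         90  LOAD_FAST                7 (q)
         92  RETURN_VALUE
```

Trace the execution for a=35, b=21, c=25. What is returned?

125

LOAD_FAST_LOAD_FAST b,a → push 21,35. Stack: [21, 35]
BINARY_OP * → 21 * 35 = 735. Stack: [735]
STORE_FAST p → p=735. Stack: []
LOAD_CONST → push 8. Stack: [8]
LOAD_FAST b → push 21. Stack: [8, 21]
BINARY_OP * → 8 * 21 = 168. Stack: [168]
LOAD_CONST → push 4. Stack: [168, 4]
BINARY_OP - → 168 - 4 = 164. Stack: [164]
STORE_FAST p → p=164. Stack: []
LOAD_CONST → push 8. Stack: [8]
LOAD_FAST b → push 21. Stack: [8, 21]
BINARY_OP - → 8 - 21 = -13. Stack: [-13]
LOAD_CONST → push 6. Stack: [-13, 6]
LOAD_FAST a → push 35. Stack: [-13, 6, 35]
BINARY_OP ^ → 6 ^ 35 = 37. Stack: [-13, 37]
BINARY_OP & → -13 & 37 = 33. Stack: [33]
STORE_FAST y → y=33. Stack: []
LOAD_CONST → push 4. Stack: [4]
LOAD_FAST c → push 25. Stack: [4, 25]
BINARY_OP * → 4 * 25 = 100. Stack: [100]
STORE_FAST t → t=100. Stack: []
LOAD_CONST → push 0. Stack: [0]
LOAD_FAST b → push 21. Stack: [0, 21]
BINARY_OP - → 0 - 21 = -21. Stack: [-21]
STORE_FAST r → r=-21. Stack: []
LOAD_FAST_LOAD_FAST c,t → push 25,100. Stack: [25, 100]
BINARY_OP + → 25 + 100 = 125. Stack: [125]
STORE_FAST q → q=125. Stack: []
LOAD_FAST_LOAD_FAST t,y → push 100,33. Stack: [100, 33]
BINARY_OP ^ → 100 ^ 33 = 69. Stack: [69]
LOAD_FAST c → push 25. Stack: [69, 25]
BINARY_OP - → 69 - 25 = 44. Stack: [44]
STORE_FAST y → y=44. Stack: []
LOAD_FAST q → push 125. Stack: [125]
RETURN_VALUE → return 125.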